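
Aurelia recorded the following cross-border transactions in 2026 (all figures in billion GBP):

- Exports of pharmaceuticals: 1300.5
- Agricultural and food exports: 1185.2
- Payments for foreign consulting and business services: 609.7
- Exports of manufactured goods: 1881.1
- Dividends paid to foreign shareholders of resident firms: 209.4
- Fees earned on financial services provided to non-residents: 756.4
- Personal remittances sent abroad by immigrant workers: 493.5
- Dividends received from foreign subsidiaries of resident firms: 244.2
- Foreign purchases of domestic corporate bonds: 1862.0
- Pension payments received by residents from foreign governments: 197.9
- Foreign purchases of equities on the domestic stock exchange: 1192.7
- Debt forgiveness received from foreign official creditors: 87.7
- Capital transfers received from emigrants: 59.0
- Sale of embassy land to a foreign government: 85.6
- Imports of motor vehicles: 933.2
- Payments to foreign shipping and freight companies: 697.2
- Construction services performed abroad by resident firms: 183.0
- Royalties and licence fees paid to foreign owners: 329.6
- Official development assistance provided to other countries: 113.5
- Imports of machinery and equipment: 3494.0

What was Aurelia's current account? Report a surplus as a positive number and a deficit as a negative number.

Goods: 1881.1 - 3494.0 - 933.2 + 1185.2 + 1300.5 = -60.4
Services: 756.4 - 609.7 - 697.2 + 183.0 - 329.6 = -697.1
Primary income: -209.4 + 244.2 = 34.8
Secondary income: -493.5 - 113.5 + 197.9 = -409.1
Current account = (-60.4) + (-697.1) + 34.8 + (-409.1) = -1131.8
(Excluded from the current account — financial account: foreign purchases of domestic corporate bonds 1862.0, foreign purchases of equities on the domestic stock exchange 1192.7; capital account: debt forgiveness received from foreign official creditors 87.7, capital transfers received from emigrants 59.0, sale of embassy land to a foreign government 85.6.)

-1131.8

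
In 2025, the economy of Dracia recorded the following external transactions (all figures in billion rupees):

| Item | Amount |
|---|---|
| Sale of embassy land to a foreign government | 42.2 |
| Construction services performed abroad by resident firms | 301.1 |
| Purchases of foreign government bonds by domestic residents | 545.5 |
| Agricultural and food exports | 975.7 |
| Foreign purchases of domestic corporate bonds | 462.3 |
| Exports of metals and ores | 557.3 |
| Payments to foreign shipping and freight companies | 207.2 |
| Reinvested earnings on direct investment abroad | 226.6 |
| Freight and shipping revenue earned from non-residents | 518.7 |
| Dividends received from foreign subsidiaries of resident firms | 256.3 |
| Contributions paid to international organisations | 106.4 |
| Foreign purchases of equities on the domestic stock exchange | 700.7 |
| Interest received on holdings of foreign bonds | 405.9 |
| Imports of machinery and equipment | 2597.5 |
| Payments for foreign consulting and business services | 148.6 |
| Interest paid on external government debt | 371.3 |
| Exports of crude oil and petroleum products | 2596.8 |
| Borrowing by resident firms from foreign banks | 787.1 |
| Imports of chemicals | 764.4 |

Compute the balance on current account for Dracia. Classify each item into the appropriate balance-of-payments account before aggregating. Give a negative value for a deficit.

Goods: 2596.8 + 975.7 - 2597.5 - 764.4 + 557.3 = 767.9
Services: 518.7 - 207.2 + 301.1 - 148.6 = 464.0
Primary income: 405.9 + 256.3 - 371.3 + 226.6 = 517.5
Secondary income: -106.4
Current account = 767.9 + 464.0 + 517.5 + (-106.4) = 1643.0
(Excluded from the current account — capital account: sale of embassy land to a foreign government 42.2; financial account: purchases of foreign government bonds by domestic residents 545.5, foreign purchases of domestic corporate bonds 462.3, foreign purchases of equities on the domestic stock exchange 700.7, borrowing by resident firms from foreign banks 787.1.)

1643.0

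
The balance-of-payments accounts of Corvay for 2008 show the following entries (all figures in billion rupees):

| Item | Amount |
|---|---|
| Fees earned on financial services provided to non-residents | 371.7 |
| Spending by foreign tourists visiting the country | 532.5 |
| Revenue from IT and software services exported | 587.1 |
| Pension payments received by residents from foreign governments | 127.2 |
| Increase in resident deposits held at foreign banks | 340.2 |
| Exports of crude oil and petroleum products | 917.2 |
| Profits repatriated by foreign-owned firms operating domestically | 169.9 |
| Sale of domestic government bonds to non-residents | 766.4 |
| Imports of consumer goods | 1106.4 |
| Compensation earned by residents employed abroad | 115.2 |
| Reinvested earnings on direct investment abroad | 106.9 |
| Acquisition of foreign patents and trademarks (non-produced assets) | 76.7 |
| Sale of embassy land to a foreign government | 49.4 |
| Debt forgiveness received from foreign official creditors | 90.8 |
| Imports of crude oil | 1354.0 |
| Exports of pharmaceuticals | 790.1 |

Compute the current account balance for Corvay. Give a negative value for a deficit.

917.6

Goods: -1106.4 + 790.1 + 917.2 - 1354.0 = -753.1
Services: 587.1 + 371.7 + 532.5 = 1491.3
Primary income: -169.9 + 115.2 + 106.9 = 52.2
Secondary income: 127.2
Current account = (-753.1) + 1491.3 + 52.2 + 127.2 = 917.6
(Excluded from the current account — financial account: increase in resident deposits held at foreign banks 340.2, sale of domestic government bonds to non-residents 766.4; capital account: acquisition of foreign patents and trademarks (non-produced assets) 76.7, sale of embassy land to a foreign government 49.4, debt forgiveness received from foreign official creditors 90.8.)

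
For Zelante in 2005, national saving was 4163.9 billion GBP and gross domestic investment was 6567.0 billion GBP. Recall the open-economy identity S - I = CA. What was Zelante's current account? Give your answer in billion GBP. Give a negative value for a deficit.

-2403.1

S - I = CA (net lending to the rest of the world).
CA = S - I = 4163.9 - 6567.0 = -2403.1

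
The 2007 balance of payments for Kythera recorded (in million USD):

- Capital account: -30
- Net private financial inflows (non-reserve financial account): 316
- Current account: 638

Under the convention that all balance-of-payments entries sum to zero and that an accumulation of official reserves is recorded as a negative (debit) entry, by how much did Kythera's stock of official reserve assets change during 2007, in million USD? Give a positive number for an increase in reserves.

924

Official reserve transactions balance = -(638 + (-30) + 316) = -924
An accumulation of reserves is recorded as a debit (negative entry), so the change in the stock of reserves is the negative of that balance.
Change in official reserves = -(-924) = 924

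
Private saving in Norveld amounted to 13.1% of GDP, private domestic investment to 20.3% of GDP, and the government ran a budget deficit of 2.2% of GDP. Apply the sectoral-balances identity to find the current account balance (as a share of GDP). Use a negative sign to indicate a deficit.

-9.4

By the sectoral-balances identity, CA = (S_private - I) + (T - G).
Private balance = 13.1 - 20.3 = -7.2
Government balance (T - G) = -2.2
CA = -7.2 + (-2.2) = -9.4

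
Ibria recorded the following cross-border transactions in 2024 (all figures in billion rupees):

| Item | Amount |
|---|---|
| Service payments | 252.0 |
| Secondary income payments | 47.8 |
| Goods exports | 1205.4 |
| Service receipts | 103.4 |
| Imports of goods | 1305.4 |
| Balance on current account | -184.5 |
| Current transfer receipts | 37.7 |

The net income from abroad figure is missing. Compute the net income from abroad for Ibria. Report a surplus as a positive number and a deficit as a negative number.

74.2

Current account = goods balance + services balance + net primary income + net secondary income
Sum of the known components = -258.7
Net income from abroad = CA - (known components) = -184.5 - (-258.7) = 74.2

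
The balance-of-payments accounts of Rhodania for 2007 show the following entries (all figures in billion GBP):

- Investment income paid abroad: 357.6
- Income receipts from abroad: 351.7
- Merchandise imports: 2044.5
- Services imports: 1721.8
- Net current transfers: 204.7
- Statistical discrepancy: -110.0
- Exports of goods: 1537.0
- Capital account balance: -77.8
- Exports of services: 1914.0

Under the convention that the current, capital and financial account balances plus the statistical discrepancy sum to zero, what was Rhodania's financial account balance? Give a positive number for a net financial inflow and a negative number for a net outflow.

304.3

Goods balance = 1537.0 - 2044.5 = -507.5
Services balance = 1914.0 - 1721.8 = 192.2
Trade balance (goods + services) = -507.5 + 192.2 = -315.3
Net primary income = 351.7 - 357.6 = -5.9
Net secondary income = 204.7
Current account = -315.3 + (-5.9) + 204.7 = -116.5
Financial account = -(-116.5 + (-77.8) + (-110.0)) = 304.3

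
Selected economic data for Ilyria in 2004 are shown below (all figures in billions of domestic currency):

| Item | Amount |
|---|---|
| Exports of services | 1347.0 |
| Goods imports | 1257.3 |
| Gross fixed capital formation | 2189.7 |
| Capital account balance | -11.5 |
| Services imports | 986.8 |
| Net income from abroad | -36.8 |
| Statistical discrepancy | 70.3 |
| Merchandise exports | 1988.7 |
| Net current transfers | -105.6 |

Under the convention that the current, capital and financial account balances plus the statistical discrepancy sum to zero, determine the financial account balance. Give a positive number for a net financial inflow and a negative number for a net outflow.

-1008.0

Goods balance = 1988.7 - 1257.3 = 731.4
Services balance = 1347.0 - 986.8 = 360.2
Trade balance (goods + services) = 731.4 + 360.2 = 1091.6
Net primary income = -36.8
Net secondary income = -105.6
Current account = 1091.6 + (-36.8) + (-105.6) = 949.2
Financial account = -(949.2 + (-11.5) + 70.3) = -1008.0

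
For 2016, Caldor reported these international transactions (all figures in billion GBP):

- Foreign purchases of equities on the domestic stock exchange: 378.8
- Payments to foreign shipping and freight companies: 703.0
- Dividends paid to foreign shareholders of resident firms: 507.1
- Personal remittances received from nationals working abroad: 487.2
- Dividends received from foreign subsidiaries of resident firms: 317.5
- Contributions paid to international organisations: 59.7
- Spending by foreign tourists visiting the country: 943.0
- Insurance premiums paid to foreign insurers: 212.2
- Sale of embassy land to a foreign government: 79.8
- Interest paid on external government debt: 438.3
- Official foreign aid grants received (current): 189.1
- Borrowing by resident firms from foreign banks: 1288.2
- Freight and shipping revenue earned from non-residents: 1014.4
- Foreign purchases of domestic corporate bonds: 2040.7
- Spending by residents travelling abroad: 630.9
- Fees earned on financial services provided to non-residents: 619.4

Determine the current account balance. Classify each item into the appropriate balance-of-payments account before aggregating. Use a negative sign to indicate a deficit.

Services: 1014.4 + 619.4 - 703.0 - 630.9 - 212.2 + 943.0 = 1030.7
Primary income: 317.5 - 438.3 - 507.1 = -627.9
Secondary income: 487.2 - 59.7 + 189.1 = 616.6
Current account = 1030.7 + (-627.9) + 616.6 = 1019.4
(Excluded from the current account — financial account: foreign purchases of equities on the domestic stock exchange 378.8, borrowing by resident firms from foreign banks 1288.2, foreign purchases of domestic corporate bonds 2040.7; capital account: sale of embassy land to a foreign government 79.8.)

1019.4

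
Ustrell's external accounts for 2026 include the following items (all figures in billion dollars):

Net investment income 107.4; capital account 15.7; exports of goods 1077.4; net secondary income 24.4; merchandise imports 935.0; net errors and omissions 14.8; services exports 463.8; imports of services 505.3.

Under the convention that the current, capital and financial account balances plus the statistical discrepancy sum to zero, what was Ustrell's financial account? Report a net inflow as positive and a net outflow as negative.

-263.2

Goods balance = 1077.4 - 935.0 = 142.4
Services balance = 463.8 - 505.3 = -41.5
Trade balance (goods + services) = 142.4 + (-41.5) = 100.9
Net primary income = 107.4
Net secondary income = 24.4
Current account = 100.9 + 107.4 + 24.4 = 232.7
Financial account = -(232.7 + 15.7 + 14.8) = -263.2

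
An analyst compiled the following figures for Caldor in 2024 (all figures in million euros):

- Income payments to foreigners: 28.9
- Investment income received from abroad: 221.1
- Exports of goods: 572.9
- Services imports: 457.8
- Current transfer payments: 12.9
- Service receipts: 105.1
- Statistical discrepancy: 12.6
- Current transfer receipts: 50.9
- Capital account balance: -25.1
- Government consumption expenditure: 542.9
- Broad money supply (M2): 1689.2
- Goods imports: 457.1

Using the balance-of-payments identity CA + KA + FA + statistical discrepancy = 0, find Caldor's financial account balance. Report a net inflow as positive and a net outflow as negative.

Goods balance = 572.9 - 457.1 = 115.8
Services balance = 105.1 - 457.8 = -352.7
Trade balance (goods + services) = 115.8 + (-352.7) = -236.9
Net primary income = 221.1 - 28.9 = 192.2
Net secondary income = 50.9 - 12.9 = 38.0
Current account = -236.9 + 192.2 + 38.0 = -6.7
Financial account = -(-6.7 + (-25.1) + 12.6) = 19.2

19.2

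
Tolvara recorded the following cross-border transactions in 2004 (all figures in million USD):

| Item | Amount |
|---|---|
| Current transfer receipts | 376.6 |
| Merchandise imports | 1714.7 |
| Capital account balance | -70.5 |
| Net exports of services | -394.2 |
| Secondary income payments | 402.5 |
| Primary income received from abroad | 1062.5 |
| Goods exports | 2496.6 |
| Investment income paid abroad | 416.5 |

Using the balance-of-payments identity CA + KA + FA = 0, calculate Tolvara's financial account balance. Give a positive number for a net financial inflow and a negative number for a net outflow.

-937.3

Goods balance = 2496.6 - 1714.7 = 781.9
Services balance = -394.2
Trade balance (goods + services) = 781.9 + (-394.2) = 387.7
Net primary income = 1062.5 - 416.5 = 646.0
Net secondary income = 376.6 - 402.5 = -25.9
Current account = 387.7 + 646.0 + (-25.9) = 1007.8
Financial account = -(1007.8 + (-70.5)) = -937.3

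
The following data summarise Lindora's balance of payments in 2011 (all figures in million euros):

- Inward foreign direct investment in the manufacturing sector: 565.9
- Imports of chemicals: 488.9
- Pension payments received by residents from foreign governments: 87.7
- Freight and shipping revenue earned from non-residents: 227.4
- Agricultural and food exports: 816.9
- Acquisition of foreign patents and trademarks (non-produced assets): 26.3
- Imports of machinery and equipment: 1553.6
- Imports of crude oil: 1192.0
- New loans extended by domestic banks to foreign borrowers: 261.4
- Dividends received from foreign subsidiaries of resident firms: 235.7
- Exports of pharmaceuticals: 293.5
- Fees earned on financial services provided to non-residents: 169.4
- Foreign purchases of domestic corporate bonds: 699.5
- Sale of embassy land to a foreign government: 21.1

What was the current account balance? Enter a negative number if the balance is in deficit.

Goods: -488.9 - 1192.0 - 1553.6 + 816.9 + 293.5 = -2124.1
Services: 227.4 + 169.4 = 396.8
Primary income: 235.7
Secondary income: 87.7
Current account = (-2124.1) + 396.8 + 235.7 + 87.7 = -1403.9
(Excluded from the current account — financial account: inward foreign direct investment in the manufacturing sector 565.9, new loans extended by domestic banks to foreign borrowers 261.4, foreign purchases of domestic corporate bonds 699.5; capital account: acquisition of foreign patents and trademarks (non-produced assets) 26.3, sale of embassy land to a foreign government 21.1.)

-1403.9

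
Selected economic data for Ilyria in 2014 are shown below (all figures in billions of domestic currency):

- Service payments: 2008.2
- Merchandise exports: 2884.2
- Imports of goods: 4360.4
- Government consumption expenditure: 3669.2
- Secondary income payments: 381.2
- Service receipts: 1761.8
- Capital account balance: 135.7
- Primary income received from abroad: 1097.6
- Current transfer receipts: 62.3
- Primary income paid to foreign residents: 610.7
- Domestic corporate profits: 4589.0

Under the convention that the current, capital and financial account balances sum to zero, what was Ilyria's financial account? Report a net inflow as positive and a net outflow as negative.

Goods balance = 2884.2 - 4360.4 = -1476.2
Services balance = 1761.8 - 2008.2 = -246.4
Trade balance (goods + services) = -1476.2 + (-246.4) = -1722.6
Net primary income = 1097.6 - 610.7 = 486.9
Net secondary income = 62.3 - 381.2 = -318.9
Current account = -1722.6 + 486.9 + (-318.9) = -1554.6
Financial account = -(-1554.6 + 135.7) = 1418.9

1418.9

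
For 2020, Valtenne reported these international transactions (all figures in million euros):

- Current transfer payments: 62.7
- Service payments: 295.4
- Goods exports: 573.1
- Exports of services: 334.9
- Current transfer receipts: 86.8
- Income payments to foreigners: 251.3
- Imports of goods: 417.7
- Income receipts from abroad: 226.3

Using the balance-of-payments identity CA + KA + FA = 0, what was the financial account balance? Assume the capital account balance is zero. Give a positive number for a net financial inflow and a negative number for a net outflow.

Goods balance = 573.1 - 417.7 = 155.4
Services balance = 334.9 - 295.4 = 39.5
Trade balance (goods + services) = 155.4 + 39.5 = 194.9
Net primary income = 226.3 - 251.3 = -25.0
Net secondary income = 86.8 - 62.7 = 24.1
Current account = 194.9 + (-25.0) + 24.1 = 194.0
Financial account = -(194.0) = -194.0

-194.0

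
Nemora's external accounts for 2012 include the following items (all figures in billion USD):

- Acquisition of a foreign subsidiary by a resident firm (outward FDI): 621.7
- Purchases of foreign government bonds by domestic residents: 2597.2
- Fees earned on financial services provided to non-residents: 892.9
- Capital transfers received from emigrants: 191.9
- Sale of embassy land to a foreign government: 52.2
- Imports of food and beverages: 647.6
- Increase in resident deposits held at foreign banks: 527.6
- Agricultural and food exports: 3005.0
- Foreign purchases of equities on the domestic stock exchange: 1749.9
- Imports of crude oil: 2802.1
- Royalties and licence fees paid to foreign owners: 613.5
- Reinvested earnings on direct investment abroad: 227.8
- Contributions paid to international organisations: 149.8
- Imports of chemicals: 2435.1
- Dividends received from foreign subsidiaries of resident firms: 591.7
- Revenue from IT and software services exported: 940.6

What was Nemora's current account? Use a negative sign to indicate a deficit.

Goods: -2802.1 + 3005.0 - 2435.1 - 647.6 = -2879.8
Services: 892.9 - 613.5 + 940.6 = 1220.0
Primary income: 227.8 + 591.7 = 819.5
Secondary income: -149.8
Current account = (-2879.8) + 1220.0 + 819.5 + (-149.8) = -990.1
(Excluded from the current account — financial account: acquisition of a foreign subsidiary by a resident firm (outward FDI) 621.7, purchases of foreign government bonds by domestic residents 2597.2, increase in resident deposits held at foreign banks 527.6, foreign purchases of equities on the domestic stock exchange 1749.9; capital account: capital transfers received from emigrants 191.9, sale of embassy land to a foreign government 52.2.)

-990.1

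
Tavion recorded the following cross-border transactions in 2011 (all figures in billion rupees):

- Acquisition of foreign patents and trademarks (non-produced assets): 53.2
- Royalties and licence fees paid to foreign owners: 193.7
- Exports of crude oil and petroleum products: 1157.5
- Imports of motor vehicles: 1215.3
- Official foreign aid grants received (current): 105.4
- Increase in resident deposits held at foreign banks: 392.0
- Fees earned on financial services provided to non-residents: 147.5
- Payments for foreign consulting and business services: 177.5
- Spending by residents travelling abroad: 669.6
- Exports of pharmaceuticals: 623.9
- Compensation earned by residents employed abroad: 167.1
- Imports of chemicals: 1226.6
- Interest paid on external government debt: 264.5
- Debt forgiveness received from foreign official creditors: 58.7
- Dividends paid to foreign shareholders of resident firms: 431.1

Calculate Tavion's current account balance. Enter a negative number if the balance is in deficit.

Goods: 623.9 + 1157.5 - 1215.3 - 1226.6 = -660.5
Services: -177.5 - 193.7 + 147.5 - 669.6 = -893.3
Primary income: -431.1 + 167.1 - 264.5 = -528.5
Secondary income: 105.4
Current account = (-660.5) + (-893.3) + (-528.5) + 105.4 = -1976.9
(Excluded from the current account — capital account: acquisition of foreign patents and trademarks (non-produced assets) 53.2, debt forgiveness received from foreign official creditors 58.7; financial account: increase in resident deposits held at foreign banks 392.0.)

-1976.9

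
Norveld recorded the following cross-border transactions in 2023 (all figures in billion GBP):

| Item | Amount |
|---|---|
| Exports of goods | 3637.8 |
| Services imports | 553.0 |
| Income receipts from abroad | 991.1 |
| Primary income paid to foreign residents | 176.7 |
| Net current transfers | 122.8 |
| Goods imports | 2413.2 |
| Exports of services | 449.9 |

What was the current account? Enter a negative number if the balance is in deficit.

Goods balance = 3637.8 - 2413.2 = 1224.6
Services balance = 449.9 - 553.0 = -103.1
Trade balance (goods + services) = 1224.6 + (-103.1) = 1121.5
Net primary income = 991.1 - 176.7 = 814.4
Net secondary income = 122.8
Current account = 1121.5 + 814.4 + 122.8 = 2058.7

2058.7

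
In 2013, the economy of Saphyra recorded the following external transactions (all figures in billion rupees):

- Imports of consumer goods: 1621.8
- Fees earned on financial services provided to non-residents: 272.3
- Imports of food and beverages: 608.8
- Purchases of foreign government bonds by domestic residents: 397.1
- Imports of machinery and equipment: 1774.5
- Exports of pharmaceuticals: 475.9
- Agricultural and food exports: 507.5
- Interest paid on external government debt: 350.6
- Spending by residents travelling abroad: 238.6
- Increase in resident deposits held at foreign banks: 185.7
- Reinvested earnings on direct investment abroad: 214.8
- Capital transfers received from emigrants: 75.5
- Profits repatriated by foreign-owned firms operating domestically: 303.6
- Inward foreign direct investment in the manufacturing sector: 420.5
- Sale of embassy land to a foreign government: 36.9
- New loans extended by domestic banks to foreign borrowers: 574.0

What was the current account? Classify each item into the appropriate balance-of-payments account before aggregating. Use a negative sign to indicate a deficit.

-3427.4

Goods: 475.9 + 507.5 - 1774.5 - 608.8 - 1621.8 = -3021.7
Services: 272.3 - 238.6 = 33.7
Primary income: -350.6 + 214.8 - 303.6 = -439.4
Current account = (-3021.7) + 33.7 + (-439.4) = -3427.4
(Excluded from the current account — financial account: purchases of foreign government bonds by domestic residents 397.1, increase in resident deposits held at foreign banks 185.7, inward foreign direct investment in the manufacturing sector 420.5, new loans extended by domestic banks to foreign borrowers 574.0; capital account: capital transfers received from emigrants 75.5, sale of embassy land to a foreign government 36.9.)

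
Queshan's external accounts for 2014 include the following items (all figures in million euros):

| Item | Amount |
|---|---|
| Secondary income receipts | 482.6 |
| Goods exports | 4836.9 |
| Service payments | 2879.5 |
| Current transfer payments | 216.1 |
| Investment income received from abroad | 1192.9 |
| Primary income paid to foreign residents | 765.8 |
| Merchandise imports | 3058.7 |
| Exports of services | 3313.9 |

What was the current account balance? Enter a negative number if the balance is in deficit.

Goods balance = 4836.9 - 3058.7 = 1778.2
Services balance = 3313.9 - 2879.5 = 434.4
Trade balance (goods + services) = 1778.2 + 434.4 = 2212.6
Net primary income = 1192.9 - 765.8 = 427.1
Net secondary income = 482.6 - 216.1 = 266.5
Current account = 2212.6 + 427.1 + 266.5 = 2906.2

2906.2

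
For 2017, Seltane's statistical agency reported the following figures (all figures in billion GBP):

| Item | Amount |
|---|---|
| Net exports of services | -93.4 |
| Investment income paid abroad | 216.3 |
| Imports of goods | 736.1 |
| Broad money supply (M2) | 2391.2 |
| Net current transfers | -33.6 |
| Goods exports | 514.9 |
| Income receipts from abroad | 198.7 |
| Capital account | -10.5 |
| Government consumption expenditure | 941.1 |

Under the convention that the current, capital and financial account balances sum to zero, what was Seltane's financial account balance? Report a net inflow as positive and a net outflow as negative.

376.3

Goods balance = 514.9 - 736.1 = -221.2
Services balance = -93.4
Trade balance (goods + services) = -221.2 + (-93.4) = -314.6
Net primary income = 198.7 - 216.3 = -17.6
Net secondary income = -33.6
Current account = -314.6 + (-17.6) + (-33.6) = -365.8
Financial account = -(-365.8 + (-10.5)) = 376.3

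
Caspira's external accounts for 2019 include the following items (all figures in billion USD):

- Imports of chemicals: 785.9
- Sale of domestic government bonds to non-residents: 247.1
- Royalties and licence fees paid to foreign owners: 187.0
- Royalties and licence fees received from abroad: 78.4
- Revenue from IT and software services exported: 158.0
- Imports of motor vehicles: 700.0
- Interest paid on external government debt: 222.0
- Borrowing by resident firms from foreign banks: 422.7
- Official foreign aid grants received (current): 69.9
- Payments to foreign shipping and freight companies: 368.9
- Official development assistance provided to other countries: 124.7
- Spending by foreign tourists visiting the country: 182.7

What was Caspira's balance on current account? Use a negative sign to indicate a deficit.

-1899.5

Goods: -700.0 - 785.9 = -1485.9
Services: 158.0 - 187.0 - 368.9 + 78.4 + 182.7 = -136.8
Primary income: -222.0
Secondary income: -124.7 + 69.9 = -54.8
Current account = (-1485.9) + (-136.8) + (-222.0) + (-54.8) = -1899.5
(Excluded from the current account — financial account: sale of domestic government bonds to non-residents 247.1, borrowing by resident firms from foreign banks 422.7.)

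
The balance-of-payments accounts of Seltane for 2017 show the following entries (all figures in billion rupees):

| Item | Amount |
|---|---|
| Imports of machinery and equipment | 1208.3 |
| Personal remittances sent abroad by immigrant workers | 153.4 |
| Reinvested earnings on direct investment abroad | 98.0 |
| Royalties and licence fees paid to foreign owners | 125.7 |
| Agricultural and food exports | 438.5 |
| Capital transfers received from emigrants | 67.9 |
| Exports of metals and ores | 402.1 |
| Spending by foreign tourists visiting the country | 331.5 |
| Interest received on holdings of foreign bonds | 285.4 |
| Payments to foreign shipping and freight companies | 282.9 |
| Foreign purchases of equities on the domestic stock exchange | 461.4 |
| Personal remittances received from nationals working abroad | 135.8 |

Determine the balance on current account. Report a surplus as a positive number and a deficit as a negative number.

-79.0

Goods: -1208.3 + 402.1 + 438.5 = -367.7
Services: -282.9 + 331.5 - 125.7 = -77.1
Primary income: 285.4 + 98.0 = 383.4
Secondary income: -153.4 + 135.8 = -17.6
Current account = (-367.7) + (-77.1) + 383.4 + (-17.6) = -79.0
(Excluded from the current account — capital account: capital transfers received from emigrants 67.9; financial account: foreign purchases of equities on the domestic stock exchange 461.4.)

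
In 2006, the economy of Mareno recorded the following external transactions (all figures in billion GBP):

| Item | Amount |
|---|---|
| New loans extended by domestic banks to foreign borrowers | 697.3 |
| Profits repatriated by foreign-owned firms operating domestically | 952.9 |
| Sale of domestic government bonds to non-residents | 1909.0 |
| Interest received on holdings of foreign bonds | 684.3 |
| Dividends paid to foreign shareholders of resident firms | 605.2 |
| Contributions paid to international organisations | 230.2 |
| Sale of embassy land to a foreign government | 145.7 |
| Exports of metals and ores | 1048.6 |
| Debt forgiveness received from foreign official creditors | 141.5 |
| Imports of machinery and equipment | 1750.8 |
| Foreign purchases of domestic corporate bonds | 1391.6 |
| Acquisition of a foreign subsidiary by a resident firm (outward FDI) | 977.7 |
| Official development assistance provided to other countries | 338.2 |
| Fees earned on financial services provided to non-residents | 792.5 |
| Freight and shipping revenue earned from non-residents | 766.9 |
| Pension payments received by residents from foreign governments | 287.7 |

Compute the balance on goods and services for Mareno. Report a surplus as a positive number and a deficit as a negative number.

Goods: -1750.8 + 1048.6 = -702.2
Services: 766.9 + 792.5 = 1559.4
Trade balance = -702.2 + 1559.4 = 857.2
(Excluded from the trade balance — financial account: new loans extended by domestic banks to foreign borrowers 697.3, sale of domestic government bonds to non-residents 1909.0, foreign purchases of domestic corporate bonds 1391.6, acquisition of a foreign subsidiary by a resident firm (outward FDI) 977.7; primary income: profits repatriated by foreign-owned firms operating domestically 952.9, interest received on holdings of foreign bonds 684.3, dividends paid to foreign shareholders of resident firms 605.2; secondary income: contributions paid to international organisations 230.2, official development assistance provided to other countries 338.2, pension payments received by residents from foreign governments 287.7; capital account: sale of embassy land to a foreign government 145.7, debt forgiveness received from foreign official creditors 141.5.)

857.2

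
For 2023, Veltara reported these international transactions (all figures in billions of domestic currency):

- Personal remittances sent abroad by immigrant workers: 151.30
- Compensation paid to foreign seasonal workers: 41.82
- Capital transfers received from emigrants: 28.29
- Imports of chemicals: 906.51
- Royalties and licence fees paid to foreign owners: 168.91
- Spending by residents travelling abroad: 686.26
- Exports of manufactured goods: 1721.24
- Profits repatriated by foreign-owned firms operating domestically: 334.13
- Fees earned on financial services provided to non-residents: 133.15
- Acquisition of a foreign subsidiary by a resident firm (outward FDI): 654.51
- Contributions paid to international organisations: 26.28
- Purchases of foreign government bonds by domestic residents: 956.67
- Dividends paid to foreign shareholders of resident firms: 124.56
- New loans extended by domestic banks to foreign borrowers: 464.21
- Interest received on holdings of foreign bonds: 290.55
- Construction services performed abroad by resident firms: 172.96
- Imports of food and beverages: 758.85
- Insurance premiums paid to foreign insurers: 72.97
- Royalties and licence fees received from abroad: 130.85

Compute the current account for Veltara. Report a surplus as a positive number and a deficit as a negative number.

-822.84

Goods: -758.85 + 1721.24 - 906.51 = 55.88
Services: 172.96 - 686.26 + 133.15 + 130.85 - 72.97 - 168.91 = -491.18
Primary income: -334.13 + 290.55 - 41.82 - 124.56 = -209.96
Secondary income: -151.30 - 26.28 = -177.58
Current account = 55.88 + (-491.18) + (-209.96) + (-177.58) = -822.84
(Excluded from the current account — capital account: capital transfers received from emigrants 28.29; financial account: acquisition of a foreign subsidiary by a resident firm (outward FDI) 654.51, purchases of foreign government bonds by domestic residents 956.67, new loans extended by domestic banks to foreign borrowers 464.21.)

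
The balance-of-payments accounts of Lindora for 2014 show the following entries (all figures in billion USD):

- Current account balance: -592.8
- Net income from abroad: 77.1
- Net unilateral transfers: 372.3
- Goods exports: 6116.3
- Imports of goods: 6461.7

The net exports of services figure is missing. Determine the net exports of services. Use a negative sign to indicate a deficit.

-696.8

Current account = goods balance + services balance + net primary income + net secondary income
Sum of the known components = 104.0
Net exports of services = CA - (known components) = -592.8 - 104.0 = -696.8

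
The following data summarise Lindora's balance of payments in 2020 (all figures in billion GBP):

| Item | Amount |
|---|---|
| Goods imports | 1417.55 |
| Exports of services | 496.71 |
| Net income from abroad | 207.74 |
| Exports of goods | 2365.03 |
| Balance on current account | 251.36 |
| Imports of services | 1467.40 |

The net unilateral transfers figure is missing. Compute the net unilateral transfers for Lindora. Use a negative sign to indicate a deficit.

66.83

Current account = goods balance + services balance + net primary income + net secondary income
Sum of the known components = 184.53
Net unilateral transfers = CA - (known components) = 251.36 - 184.53 = 66.83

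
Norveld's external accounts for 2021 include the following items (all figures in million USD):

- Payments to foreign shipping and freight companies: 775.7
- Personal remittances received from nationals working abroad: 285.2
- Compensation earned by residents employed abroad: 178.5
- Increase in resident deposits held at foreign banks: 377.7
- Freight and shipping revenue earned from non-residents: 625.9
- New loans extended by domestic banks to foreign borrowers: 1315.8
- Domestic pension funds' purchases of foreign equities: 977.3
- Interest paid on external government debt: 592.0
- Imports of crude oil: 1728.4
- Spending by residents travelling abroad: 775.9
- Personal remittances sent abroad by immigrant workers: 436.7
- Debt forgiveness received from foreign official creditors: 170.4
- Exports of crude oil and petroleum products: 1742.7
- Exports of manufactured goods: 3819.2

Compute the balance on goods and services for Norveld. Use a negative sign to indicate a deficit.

Goods: 1742.7 - 1728.4 + 3819.2 = 3833.5
Services: -775.7 + 625.9 - 775.9 = -925.7
Trade balance = 3833.5 + (-925.7) = 2907.8
(Excluded from the trade balance — secondary income: personal remittances received from nationals working abroad 285.2, personal remittances sent abroad by immigrant workers 436.7; primary income: compensation earned by residents employed abroad 178.5, interest paid on external government debt 592.0; financial account: increase in resident deposits held at foreign banks 377.7, new loans extended by domestic banks to foreign borrowers 1315.8, domestic pension funds' purchases of foreign equities 977.3; capital account: debt forgiveness received from foreign official creditors 170.4.)

2907.8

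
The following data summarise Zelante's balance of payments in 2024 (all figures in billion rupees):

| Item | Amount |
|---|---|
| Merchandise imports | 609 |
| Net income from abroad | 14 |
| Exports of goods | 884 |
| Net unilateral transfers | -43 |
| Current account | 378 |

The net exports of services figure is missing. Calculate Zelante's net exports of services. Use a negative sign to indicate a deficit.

Current account = goods balance + services balance + net primary income + net secondary income
Sum of the known components = 246
Net exports of services = CA - (known components) = 378 - 246 = 132

132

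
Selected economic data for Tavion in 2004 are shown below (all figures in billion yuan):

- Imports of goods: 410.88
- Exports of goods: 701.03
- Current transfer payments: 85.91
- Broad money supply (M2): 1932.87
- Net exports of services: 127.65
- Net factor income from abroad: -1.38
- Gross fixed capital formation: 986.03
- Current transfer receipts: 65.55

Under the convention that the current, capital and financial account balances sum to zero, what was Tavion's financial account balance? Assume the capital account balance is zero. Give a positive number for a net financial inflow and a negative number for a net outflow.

Goods balance = 701.03 - 410.88 = 290.15
Services balance = 127.65
Trade balance (goods + services) = 290.15 + 127.65 = 417.80
Net primary income = -1.38
Net secondary income = 65.55 - 85.91 = -20.36
Current account = 417.80 + (-1.38) + (-20.36) = 396.06
Financial account = -(396.06) = -396.06

-396.06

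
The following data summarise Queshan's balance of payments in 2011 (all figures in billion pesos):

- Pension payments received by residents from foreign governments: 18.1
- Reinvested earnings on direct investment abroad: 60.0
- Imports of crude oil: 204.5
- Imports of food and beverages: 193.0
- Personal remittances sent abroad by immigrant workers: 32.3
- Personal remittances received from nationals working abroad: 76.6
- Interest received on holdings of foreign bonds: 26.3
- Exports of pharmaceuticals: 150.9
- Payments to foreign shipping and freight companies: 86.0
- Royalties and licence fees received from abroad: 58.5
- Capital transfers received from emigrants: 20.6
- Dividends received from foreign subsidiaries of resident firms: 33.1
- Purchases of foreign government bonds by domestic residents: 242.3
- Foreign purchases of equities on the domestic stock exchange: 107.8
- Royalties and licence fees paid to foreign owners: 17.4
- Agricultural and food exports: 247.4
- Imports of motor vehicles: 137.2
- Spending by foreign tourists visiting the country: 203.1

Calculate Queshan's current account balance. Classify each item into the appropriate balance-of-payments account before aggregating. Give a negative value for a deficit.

203.6

Goods: 247.4 - 204.5 - 137.2 - 193.0 + 150.9 = -136.4
Services: -86.0 + 58.5 - 17.4 + 203.1 = 158.2
Primary income: 26.3 + 60.0 + 33.1 = 119.4
Secondary income: -32.3 + 76.6 + 18.1 = 62.4
Current account = (-136.4) + 158.2 + 119.4 + 62.4 = 203.6
(Excluded from the current account — capital account: capital transfers received from emigrants 20.6; financial account: purchases of foreign government bonds by domestic residents 242.3, foreign purchases of equities on the domestic stock exchange 107.8.)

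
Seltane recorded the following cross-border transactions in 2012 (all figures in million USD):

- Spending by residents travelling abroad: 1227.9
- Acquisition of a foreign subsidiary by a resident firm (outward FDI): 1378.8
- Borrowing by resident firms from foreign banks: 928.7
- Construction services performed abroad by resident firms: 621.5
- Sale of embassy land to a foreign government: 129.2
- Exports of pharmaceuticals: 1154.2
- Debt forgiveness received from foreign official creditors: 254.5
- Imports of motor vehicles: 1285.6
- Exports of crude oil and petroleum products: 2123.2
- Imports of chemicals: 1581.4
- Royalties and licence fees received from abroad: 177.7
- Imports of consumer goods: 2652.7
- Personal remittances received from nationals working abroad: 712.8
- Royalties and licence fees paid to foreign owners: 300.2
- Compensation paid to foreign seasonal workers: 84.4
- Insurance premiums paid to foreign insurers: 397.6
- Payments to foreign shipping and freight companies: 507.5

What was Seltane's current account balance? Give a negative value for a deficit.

-3247.9

Goods: 2123.2 - 1581.4 + 1154.2 - 1285.6 - 2652.7 = -2242.3
Services: -507.5 + 621.5 + 177.7 - 397.6 - 1227.9 - 300.2 = -1634.0
Primary income: -84.4
Secondary income: 712.8
Current account = (-2242.3) + (-1634.0) + (-84.4) + 712.8 = -3247.9
(Excluded from the current account — financial account: acquisition of a foreign subsidiary by a resident firm (outward FDI) 1378.8, borrowing by resident firms from foreign banks 928.7; capital account: sale of embassy land to a foreign government 129.2, debt forgiveness received from foreign official creditors 254.5.)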